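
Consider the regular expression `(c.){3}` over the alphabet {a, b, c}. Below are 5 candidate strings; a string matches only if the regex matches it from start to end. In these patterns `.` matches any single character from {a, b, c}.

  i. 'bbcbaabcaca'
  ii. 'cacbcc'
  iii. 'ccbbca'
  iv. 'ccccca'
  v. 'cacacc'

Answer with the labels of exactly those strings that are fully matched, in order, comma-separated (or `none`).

i. 'bbcbaabcaca' → no match — must start with 'c'
ii. 'cacbcc' → match
iii. 'ccbbca' → no match
iv. 'ccccca' → match
v. 'cacacc' → match

ii, iv, v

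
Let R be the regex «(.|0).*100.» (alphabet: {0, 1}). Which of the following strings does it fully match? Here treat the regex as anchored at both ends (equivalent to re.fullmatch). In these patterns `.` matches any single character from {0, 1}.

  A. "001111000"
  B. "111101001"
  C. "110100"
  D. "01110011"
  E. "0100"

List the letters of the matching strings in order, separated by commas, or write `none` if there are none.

A → match
B → match
C → no match
D → no match
E → no match

A, B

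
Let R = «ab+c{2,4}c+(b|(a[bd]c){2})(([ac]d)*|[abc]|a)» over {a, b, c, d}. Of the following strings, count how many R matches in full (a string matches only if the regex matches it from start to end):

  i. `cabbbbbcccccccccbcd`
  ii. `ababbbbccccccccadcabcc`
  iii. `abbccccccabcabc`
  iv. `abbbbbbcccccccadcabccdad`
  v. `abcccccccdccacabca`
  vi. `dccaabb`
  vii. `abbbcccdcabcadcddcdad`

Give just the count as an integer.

i → no match — must start with `ab`
ii → no match
iii → match
iv → match
v → no match
vi → no match — must start with `ab`
vii → no match
Total matched: 2

2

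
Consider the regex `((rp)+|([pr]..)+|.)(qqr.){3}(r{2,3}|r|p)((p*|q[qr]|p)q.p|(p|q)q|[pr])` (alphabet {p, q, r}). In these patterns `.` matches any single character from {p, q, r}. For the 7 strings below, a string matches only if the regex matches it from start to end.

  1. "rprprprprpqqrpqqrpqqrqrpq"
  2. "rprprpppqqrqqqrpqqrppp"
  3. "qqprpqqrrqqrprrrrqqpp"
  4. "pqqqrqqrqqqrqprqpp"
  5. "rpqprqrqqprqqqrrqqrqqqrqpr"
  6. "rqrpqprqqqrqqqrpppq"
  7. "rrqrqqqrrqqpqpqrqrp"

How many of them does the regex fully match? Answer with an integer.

1 → match
2 → no match
3 → no match
4 → no match
5 → match
6 → no match
7 → no match
Total matched: 2

2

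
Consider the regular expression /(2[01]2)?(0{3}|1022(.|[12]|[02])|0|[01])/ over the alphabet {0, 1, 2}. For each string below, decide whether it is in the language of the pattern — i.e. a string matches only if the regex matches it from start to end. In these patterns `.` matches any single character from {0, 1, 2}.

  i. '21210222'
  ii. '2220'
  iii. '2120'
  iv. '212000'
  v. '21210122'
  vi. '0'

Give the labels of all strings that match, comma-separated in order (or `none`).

i, iii, iv, vi

i → match
ii → no match
iii → match
iv → match
v → no match
vi → match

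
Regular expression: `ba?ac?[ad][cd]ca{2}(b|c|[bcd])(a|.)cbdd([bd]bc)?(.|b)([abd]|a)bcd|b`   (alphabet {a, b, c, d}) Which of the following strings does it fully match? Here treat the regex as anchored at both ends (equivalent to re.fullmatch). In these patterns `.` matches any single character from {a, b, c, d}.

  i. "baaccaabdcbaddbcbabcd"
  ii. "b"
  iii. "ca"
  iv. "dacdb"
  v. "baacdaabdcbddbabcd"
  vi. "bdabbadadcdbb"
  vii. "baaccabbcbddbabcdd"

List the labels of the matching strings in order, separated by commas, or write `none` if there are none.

i → no match
ii → match
iii → no match — must start with "b"
iv → no match — must start with "b"
v → no match
vi → no match
vii → no match

ii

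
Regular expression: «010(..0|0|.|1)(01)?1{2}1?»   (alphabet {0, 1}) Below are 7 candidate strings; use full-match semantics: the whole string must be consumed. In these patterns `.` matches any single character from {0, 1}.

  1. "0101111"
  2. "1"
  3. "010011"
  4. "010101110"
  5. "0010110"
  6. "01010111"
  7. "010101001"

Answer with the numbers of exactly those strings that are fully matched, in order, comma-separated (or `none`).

1. "0101111" → match
2. "1" → no match — must start with "010"
3. "010011" → match
4. "010101110" → no match
5. "0010110" → no match — must start with "010"
6. "01010111" → match
7. "010101001" → no match

1, 3, 6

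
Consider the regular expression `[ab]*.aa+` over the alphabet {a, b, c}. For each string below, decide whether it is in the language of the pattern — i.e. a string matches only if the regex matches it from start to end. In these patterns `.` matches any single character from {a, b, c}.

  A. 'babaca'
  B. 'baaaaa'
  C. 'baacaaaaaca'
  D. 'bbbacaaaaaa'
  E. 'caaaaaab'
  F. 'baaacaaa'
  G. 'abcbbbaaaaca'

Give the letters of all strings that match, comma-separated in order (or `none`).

B, D, F

A → no match
B → match
C → no match
D → match
E → no match — must end with 'a'
F → match
G → no match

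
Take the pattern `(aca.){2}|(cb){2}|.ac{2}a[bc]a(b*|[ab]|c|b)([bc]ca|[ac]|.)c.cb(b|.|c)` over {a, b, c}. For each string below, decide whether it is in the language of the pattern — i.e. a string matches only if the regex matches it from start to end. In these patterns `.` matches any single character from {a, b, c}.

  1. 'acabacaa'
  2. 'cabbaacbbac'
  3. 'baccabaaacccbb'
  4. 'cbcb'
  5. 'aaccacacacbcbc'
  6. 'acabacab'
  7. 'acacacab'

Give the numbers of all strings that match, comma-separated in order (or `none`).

1 → match
2 → no match
3 → match
4 → match
5 → match
6 → match
7 → match

1, 3, 4, 5, 6, 7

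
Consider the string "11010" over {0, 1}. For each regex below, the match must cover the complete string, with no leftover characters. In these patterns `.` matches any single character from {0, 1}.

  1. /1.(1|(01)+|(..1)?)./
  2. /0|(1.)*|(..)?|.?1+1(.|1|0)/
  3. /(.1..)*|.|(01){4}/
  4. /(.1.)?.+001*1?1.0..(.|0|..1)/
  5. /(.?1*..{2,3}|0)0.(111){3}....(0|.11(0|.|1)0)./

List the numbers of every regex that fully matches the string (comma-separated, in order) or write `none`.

1 → match
2 → no match
3 → no match
4 → no match
5 → no match

1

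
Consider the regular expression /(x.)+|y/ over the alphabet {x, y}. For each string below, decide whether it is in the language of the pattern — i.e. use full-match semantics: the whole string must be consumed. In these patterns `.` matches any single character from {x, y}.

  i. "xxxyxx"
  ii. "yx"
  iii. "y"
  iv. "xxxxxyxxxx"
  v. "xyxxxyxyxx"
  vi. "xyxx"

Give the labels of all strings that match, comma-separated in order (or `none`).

i, iii, iv, v, vi

i → match
ii → no match
iii → match
iv → match
v → match
vi → match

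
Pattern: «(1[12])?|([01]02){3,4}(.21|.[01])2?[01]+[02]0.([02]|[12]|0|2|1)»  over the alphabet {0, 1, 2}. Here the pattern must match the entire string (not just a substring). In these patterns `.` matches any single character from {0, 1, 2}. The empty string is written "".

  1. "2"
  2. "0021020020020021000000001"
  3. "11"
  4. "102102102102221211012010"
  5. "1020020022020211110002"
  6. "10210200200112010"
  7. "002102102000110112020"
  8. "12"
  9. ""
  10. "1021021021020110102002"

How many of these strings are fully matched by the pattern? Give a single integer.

1. "2" → no match
2 → match
3. "11" → match
4 → match
5 → no match
6 → match
7 → match
8. "12" → match
9. "" → match
10 → match
Total matched: 8

8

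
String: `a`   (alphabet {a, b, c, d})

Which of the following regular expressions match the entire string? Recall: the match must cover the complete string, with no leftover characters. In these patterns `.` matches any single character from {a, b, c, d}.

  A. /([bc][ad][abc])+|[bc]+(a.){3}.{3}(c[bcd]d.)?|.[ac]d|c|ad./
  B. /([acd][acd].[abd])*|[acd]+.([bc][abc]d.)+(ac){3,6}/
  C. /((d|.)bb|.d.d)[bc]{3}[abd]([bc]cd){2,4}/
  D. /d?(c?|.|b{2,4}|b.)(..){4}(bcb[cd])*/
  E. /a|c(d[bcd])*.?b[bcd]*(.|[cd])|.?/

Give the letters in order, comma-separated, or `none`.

E

A → no match
B → no match
C → no match — must end with `cd`
D → no match
E → match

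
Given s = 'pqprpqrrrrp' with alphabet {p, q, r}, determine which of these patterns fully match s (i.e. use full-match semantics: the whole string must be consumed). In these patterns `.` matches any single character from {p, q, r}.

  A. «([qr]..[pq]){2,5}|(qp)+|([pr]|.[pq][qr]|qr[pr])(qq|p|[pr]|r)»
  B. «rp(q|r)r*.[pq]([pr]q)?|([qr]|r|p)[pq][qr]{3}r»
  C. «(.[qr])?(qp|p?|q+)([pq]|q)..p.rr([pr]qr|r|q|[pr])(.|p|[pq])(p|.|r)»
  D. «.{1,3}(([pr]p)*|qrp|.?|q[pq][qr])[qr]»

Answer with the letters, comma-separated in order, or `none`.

A → no match
B → no match
C → match
D → no match

C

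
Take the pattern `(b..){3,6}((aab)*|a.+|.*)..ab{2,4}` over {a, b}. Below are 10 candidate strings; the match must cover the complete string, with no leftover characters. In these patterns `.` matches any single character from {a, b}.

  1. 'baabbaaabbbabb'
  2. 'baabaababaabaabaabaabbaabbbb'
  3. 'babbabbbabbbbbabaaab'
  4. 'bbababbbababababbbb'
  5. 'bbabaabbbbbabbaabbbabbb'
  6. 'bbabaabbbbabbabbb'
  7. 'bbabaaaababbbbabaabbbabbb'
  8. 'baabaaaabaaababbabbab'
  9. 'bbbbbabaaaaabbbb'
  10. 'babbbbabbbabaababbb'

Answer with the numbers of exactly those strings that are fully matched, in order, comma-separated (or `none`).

1 → no match
2 → match
3 → no match
4 → match
5 → match
6 → match
7 → no match
8 → no match
9 → match
10 → no match

2, 4, 5, 6, 9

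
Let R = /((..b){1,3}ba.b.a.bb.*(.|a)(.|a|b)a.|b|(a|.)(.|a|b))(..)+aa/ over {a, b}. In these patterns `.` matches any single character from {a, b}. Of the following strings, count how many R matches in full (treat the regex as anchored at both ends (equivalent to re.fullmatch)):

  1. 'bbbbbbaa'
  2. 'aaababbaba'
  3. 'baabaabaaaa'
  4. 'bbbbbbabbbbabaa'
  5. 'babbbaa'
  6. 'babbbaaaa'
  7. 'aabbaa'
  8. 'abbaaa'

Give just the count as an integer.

1 → match
2 → no match — must end with 'aa'
3 → match
4 → match
5 → match
6 → match
7 → match
8 → match
Total matched: 7

7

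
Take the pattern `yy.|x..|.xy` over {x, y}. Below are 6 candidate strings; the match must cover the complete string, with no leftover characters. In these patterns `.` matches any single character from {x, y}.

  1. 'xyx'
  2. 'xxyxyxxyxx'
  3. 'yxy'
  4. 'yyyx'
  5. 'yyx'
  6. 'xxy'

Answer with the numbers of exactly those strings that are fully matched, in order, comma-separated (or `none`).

1, 3, 5, 6

1 → match
2 → no match
3 → match
4 → no match
5 → match
6 → match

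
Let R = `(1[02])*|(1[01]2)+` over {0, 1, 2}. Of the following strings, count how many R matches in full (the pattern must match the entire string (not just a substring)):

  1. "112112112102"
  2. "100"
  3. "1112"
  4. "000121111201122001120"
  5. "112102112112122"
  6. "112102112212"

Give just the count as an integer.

1 → match
2 → no match
3 → no match
4 → no match
5 → no match
6 → no match
Total matched: 1

1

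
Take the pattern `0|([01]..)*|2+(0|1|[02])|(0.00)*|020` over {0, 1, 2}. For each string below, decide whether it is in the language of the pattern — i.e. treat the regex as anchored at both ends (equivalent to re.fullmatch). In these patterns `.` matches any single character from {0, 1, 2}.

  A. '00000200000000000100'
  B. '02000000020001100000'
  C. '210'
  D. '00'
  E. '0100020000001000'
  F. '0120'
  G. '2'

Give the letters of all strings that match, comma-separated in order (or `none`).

A → match
B → no match
C. '210' → no match
D. '00' → no match
E → no match
F. '0120' → no match
G. '2' → no match

A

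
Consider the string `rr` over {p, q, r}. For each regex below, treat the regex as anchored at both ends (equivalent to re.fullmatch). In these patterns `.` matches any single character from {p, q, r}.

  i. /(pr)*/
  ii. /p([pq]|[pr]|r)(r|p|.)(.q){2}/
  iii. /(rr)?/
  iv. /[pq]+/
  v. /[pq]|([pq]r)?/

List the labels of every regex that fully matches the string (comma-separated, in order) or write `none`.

i → no match
ii → no match — must start with `p`
iii → match
iv → no match
v → no match

iii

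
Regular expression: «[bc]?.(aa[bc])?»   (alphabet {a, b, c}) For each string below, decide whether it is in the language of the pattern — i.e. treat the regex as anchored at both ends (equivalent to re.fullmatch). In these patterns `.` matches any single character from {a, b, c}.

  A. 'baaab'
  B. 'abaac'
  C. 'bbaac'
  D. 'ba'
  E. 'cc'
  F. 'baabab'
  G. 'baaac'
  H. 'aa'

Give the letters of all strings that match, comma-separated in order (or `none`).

A, C, D, E, G

A → match
B → no match
C → match
D → match
E → match
F → no match
G → match
H → no match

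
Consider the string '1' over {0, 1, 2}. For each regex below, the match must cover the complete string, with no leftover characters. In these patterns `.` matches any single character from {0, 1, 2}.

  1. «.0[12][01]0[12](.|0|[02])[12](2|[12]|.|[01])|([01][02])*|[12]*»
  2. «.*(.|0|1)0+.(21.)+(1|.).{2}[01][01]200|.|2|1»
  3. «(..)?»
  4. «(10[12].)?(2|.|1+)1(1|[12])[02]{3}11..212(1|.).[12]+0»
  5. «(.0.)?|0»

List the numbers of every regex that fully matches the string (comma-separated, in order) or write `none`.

1 → match
2 → match
3 → no match
4 → no match — must end with '0'
5 → no match

1, 2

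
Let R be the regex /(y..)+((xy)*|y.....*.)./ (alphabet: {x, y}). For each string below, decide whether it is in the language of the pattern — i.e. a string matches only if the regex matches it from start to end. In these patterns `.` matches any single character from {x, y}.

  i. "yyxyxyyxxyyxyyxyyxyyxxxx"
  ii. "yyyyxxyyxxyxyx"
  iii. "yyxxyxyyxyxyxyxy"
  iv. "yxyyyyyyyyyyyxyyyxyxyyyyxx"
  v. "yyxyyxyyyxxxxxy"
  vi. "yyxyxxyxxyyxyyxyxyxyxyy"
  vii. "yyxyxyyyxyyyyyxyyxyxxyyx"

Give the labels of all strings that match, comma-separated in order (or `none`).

i, ii, iv, v, vi, vii

i → match
ii → match
iii → no match
iv → match
v → match
vi → match
vii → match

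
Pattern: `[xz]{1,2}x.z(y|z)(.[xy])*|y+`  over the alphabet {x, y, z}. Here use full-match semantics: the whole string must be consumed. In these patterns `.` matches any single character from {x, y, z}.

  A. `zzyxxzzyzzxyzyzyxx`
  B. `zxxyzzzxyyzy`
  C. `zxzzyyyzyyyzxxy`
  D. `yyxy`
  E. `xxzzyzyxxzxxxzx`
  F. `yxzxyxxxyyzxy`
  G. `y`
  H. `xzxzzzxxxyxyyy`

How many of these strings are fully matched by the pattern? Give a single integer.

5

A → no match
B. `zxxyzzzxyyzy` → match
C → match
D. `yyxy` → no match
E → match
F → no match
G. `y` → match
H → match
Total matched: 5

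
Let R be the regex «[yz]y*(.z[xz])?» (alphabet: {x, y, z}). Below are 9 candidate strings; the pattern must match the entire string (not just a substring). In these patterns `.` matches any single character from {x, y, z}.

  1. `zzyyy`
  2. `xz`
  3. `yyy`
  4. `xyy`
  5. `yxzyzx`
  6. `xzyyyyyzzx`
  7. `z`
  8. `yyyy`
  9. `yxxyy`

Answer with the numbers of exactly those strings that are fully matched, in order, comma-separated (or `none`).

3, 7, 8

1 → no match
2 → no match
3 → match
4 → no match
5 → no match
6 → no match
7 → match
8 → match
9 → no match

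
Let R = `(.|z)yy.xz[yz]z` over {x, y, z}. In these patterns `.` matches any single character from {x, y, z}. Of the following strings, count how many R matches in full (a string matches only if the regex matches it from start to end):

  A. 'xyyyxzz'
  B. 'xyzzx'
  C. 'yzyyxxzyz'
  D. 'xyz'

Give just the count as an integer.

0

A → no match
B → no match — must end with 'z'
C → no match
D → no match
Total matched: 0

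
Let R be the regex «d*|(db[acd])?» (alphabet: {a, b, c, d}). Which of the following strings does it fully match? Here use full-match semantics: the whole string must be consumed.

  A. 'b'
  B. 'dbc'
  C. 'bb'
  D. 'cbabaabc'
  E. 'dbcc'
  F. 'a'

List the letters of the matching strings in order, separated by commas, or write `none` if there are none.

B

A → no match
B → match
C → no match
D → no match
E → no match
F → no match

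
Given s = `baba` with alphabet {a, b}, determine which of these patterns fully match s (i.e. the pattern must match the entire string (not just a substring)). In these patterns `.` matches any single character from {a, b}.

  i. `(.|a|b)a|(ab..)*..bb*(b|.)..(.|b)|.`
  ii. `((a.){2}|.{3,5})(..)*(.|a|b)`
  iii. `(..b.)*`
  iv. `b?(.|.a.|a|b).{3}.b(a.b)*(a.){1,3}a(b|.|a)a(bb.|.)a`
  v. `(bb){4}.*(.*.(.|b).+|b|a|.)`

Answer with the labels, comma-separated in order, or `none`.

ii, iii

i → no match
ii → match
iii → match
iv → no match
v → no match — must start with `bb`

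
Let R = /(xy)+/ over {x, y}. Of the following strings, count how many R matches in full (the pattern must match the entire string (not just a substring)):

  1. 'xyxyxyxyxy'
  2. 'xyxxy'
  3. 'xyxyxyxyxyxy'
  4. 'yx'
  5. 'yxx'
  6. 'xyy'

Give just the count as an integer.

1 → match
2 → no match
3 → match
4 → no match — must start with 'xy'
5 → no match — must start with 'xy'
6 → no match — must end with 'xy'
Total matched: 2

2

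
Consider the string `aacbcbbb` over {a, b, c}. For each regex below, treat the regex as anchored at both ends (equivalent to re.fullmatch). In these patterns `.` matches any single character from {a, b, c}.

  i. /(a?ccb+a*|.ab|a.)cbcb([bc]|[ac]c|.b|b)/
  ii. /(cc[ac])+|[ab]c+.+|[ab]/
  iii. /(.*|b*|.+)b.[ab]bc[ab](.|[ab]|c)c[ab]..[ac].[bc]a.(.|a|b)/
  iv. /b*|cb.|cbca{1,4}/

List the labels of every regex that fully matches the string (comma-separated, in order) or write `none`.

i

i → match
ii → no match
iii → no match
iv → no match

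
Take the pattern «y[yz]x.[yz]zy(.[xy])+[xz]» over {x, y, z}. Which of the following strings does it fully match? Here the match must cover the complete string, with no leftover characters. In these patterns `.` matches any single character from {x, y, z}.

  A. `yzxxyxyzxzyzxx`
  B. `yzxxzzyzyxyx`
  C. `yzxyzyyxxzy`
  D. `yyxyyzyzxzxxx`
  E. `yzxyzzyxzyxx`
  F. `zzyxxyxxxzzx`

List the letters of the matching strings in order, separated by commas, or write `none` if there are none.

B

A → no match
B → match
C → no match
D → no match
E → no match
F → no match — must start with `y`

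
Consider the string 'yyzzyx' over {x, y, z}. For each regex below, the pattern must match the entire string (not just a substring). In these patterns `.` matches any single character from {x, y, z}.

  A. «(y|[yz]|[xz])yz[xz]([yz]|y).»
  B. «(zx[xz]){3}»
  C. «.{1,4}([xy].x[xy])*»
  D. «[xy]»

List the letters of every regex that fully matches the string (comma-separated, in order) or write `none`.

A

A → match
B → no match — must start with 'zx'
C → no match
D → no match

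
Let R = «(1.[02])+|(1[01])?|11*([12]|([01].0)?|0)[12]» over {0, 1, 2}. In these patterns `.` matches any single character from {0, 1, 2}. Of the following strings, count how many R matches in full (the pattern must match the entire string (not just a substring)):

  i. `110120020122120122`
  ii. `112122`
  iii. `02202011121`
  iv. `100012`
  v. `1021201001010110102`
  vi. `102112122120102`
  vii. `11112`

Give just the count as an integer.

i → no match
ii → match
iii → no match
iv → no match
v → no match
vi → match
vii → match
Total matched: 3

3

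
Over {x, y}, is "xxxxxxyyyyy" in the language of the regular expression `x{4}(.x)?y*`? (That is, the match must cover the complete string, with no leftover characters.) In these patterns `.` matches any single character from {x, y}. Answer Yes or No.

Yes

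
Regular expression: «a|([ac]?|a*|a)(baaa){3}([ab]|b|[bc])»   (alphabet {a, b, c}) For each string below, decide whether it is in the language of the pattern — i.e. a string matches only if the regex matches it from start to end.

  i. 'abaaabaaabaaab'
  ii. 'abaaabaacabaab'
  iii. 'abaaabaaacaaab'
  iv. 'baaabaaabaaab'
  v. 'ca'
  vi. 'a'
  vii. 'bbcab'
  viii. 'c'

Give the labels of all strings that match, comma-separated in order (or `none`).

i → match
ii → no match
iii → no match
iv → match
v → no match
vi → match
vii → no match
viii → no match

i, iv, vi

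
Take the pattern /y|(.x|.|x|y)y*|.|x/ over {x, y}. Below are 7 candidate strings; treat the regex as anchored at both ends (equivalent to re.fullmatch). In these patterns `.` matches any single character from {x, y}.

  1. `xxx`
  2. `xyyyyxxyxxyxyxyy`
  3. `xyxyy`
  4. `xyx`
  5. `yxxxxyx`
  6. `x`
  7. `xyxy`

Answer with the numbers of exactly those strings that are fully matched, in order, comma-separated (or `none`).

1 → no match
2 → no match
3 → no match
4 → no match
5 → no match
6 → match
7 → no match

6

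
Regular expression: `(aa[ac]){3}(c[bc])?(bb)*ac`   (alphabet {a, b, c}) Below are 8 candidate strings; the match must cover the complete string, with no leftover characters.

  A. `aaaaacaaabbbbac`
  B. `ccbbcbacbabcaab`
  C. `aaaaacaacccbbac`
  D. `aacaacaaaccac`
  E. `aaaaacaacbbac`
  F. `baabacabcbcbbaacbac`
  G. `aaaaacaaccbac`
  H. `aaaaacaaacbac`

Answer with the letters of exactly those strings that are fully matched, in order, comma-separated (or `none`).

A → match
B → no match — must start with `aa`
C → match
D → match
E → match
F → no match — must start with `aa`
G → match
H → match

A, C, D, E, G, H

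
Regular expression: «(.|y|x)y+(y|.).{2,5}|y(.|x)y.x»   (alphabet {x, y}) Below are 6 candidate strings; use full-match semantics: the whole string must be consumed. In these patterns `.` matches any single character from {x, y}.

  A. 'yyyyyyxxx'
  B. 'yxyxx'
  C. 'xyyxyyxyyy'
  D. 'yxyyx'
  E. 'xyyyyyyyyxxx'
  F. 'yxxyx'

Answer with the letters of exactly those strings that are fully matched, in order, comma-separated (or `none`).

A → match
B → match
C → no match
D → match
E → match
F → no match

A, B, D, E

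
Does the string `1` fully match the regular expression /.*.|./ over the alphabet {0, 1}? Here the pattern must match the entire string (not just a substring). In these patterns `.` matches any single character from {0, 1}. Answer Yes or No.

Yes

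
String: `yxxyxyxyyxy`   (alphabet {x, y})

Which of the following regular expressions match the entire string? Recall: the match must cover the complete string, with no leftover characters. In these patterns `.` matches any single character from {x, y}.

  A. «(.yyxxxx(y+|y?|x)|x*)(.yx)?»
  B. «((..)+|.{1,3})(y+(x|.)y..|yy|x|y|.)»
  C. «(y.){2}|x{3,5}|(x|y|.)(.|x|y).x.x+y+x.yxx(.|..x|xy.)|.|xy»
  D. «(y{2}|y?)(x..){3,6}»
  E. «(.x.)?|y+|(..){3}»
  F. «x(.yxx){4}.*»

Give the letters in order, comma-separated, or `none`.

A → no match
B → match
C → no match
D → no match
E → no match
F → no match — must start with `x`

B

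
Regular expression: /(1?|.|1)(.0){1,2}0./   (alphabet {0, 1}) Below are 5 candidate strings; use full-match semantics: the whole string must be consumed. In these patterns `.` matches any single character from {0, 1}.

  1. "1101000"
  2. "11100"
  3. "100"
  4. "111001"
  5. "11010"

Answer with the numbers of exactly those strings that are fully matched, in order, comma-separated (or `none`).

1

1 → match
2 → no match
3 → no match
4 → no match
5 → no match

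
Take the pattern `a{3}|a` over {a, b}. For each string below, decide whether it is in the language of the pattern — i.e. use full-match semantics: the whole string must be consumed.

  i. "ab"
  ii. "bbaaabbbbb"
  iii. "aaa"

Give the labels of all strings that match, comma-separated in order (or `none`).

i → no match — must end with "a"
ii → no match — must start with "a"
iii → match

iii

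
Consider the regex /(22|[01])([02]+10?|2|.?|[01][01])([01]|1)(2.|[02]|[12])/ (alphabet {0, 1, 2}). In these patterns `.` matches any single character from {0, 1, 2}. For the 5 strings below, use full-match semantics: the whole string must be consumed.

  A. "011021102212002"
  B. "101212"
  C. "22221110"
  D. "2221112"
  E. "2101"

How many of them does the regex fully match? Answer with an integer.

A → no match
B. "101212" → no match
C. "22221110" → no match
D. "2221112" → no match
E. "2101" → no match
Total matched: 0

0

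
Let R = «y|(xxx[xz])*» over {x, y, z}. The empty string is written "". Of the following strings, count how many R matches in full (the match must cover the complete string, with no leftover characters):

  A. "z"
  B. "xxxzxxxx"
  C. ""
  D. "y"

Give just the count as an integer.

A. "z" → no match
B. "xxxzxxxx" → match
C. "" → match
D. "y" → match
Total matched: 3

3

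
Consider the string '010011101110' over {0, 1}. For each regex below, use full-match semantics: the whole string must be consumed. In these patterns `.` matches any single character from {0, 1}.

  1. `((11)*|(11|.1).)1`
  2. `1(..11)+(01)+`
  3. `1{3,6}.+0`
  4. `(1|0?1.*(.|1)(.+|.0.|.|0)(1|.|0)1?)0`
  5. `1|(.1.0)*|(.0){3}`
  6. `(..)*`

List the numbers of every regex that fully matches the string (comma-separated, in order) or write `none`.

1 → no match — must end with '1'
2 → no match — must start with '1'
3 → no match — must start with '1'
4 → match
5 → match
6 → match

4, 5, 6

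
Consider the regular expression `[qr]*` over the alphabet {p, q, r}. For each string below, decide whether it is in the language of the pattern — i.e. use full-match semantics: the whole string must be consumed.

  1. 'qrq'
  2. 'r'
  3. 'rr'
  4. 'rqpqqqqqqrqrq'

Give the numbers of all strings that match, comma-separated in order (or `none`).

1, 2, 3

1. 'qrq' → match
2. 'r' → match
3. 'rr' → match
4 → no match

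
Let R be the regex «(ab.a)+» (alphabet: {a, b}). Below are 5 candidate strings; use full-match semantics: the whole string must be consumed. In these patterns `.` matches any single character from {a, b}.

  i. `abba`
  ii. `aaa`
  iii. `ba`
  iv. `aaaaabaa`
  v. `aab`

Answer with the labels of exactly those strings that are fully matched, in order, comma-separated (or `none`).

i

i → match
ii → no match — must start with `ab`
iii → no match — must start with `ab`
iv → no match — must start with `ab`
v → no match — must start with `ab`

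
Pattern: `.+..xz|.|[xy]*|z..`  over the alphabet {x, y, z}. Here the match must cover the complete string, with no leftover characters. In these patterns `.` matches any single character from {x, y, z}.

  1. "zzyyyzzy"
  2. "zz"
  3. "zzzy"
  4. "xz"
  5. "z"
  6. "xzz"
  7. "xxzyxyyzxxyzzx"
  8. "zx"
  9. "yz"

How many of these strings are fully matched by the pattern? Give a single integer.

1 → no match
2 → no match
3 → no match
4 → no match
5 → match
6 → no match
7 → no match
8 → no match
9 → no match
Total matched: 1

1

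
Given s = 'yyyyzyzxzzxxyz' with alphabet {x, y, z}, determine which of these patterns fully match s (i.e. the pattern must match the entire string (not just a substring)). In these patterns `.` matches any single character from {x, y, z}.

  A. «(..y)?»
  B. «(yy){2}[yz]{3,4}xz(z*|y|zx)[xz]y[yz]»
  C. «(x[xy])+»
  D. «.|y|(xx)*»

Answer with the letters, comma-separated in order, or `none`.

B

A → no match
B → match
C → no match — must start with 'x'
D → no match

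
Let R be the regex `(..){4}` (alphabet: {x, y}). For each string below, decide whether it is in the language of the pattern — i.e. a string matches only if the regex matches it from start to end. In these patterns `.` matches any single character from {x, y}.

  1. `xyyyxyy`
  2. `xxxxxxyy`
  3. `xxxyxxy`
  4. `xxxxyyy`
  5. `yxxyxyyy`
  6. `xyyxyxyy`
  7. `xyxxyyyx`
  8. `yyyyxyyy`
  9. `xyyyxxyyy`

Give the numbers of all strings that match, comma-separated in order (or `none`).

1 → no match
2 → match
3 → no match
4 → no match
5 → match
6 → match
7 → match
8 → match
9 → no match

2, 5, 6, 7, 8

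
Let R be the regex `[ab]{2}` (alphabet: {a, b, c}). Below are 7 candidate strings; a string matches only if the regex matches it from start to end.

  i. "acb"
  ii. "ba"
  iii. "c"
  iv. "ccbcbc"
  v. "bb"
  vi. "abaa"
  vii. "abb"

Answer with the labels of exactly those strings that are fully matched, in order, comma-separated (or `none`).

ii, v

i → no match
ii → match
iii → no match
iv → no match
v → match
vi → no match
vii → no match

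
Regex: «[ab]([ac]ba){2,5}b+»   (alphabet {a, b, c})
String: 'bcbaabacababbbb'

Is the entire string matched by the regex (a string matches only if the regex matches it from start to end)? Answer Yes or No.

No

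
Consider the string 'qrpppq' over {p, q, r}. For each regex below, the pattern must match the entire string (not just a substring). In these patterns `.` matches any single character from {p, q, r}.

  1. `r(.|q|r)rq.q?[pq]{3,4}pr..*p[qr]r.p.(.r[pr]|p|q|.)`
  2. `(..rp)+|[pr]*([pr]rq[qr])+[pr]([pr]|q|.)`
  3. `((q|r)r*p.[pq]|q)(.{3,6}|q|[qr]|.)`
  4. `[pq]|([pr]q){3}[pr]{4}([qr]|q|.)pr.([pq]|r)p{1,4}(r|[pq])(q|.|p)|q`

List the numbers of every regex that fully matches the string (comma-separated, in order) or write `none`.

1 → no match — must start with 'r'
2 → no match
3 → match
4 → no match

3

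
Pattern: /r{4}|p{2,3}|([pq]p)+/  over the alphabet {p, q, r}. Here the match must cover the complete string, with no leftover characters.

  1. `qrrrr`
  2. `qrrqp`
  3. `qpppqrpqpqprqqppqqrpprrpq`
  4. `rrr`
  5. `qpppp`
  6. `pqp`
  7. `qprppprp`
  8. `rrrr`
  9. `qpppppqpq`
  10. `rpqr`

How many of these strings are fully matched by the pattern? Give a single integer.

1. `qrrrr` → no match
2. `qrrqp` → no match
3 → no match
4. `rrr` → no match
5. `qpppp` → no match
6. `pqp` → no match
7. `qprppprp` → no match
8. `rrrr` → match
9. `qpppppqpq` → no match
10. `rpqr` → no match
Total matched: 1

1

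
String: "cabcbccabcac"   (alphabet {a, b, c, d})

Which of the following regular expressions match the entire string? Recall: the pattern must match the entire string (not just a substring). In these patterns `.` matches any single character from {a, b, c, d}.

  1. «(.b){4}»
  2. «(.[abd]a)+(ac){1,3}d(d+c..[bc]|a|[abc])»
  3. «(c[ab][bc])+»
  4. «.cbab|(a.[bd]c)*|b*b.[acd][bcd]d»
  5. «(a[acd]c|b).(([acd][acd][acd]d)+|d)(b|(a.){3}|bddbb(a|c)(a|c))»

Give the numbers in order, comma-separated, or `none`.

1 → no match — must end with "b"
2 → no match
3 → match
4 → no match
5 → no match

3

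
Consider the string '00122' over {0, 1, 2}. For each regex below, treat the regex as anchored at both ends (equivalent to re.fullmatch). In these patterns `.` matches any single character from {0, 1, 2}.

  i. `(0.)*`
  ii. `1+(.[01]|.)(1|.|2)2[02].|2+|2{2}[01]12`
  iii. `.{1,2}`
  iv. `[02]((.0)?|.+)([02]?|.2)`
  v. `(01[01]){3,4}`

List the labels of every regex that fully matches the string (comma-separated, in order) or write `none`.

i → no match
ii → no match
iii → no match
iv → match
v → no match — must start with '01'

iv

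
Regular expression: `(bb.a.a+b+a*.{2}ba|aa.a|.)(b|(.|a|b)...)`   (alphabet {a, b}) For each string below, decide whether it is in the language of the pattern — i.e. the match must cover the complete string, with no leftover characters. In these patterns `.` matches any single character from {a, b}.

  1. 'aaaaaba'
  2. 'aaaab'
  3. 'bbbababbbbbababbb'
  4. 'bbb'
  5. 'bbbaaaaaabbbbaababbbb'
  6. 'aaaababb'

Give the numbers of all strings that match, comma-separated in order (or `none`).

1. 'aaaaaba' → no match
2. 'aaaab' → match
3 → no match
4. 'bbb' → no match
5 → match
6. 'aaaababb' → match

2, 5, 6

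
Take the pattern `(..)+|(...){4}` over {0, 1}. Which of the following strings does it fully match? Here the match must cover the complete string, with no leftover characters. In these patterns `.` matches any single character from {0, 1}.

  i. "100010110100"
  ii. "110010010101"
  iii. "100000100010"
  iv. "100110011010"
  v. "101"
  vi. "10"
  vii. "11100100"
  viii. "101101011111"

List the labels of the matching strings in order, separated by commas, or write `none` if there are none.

i → match
ii → match
iii → match
iv → match
v → no match
vi → match
vii → match
viii → match

i, ii, iii, iv, vi, vii, viii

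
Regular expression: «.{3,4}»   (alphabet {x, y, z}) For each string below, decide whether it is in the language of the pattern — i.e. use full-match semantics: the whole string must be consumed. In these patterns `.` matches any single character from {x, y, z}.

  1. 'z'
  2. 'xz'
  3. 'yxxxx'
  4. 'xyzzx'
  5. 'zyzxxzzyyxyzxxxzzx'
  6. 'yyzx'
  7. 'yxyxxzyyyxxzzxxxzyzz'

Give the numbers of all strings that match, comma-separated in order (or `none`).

1 → no match
2 → no match
3 → no match
4 → no match
5 → no match
6 → match
7 → no match

6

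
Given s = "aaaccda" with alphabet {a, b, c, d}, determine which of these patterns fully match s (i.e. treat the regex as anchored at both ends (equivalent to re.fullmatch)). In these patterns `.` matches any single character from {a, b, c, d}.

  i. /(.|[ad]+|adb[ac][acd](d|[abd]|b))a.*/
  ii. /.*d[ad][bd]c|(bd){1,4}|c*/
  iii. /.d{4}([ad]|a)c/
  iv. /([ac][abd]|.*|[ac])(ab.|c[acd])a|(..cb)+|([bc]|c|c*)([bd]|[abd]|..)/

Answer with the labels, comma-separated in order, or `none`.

i, iv

i → match
ii → no match
iii → no match — must end with "c"
iv → match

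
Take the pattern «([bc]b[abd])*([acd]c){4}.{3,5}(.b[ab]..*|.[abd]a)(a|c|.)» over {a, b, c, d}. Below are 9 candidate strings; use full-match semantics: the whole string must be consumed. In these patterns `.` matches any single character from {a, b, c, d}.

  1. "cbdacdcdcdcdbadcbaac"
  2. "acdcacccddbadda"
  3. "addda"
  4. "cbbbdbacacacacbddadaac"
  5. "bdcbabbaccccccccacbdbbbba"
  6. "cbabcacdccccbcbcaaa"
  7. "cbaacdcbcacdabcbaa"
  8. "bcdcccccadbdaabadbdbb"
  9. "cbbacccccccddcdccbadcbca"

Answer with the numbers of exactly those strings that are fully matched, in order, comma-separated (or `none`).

1, 9

1 → match
2 → no match
3 → no match
4 → no match
5 → no match
6 → no match
7 → no match
8 → no match
9 → match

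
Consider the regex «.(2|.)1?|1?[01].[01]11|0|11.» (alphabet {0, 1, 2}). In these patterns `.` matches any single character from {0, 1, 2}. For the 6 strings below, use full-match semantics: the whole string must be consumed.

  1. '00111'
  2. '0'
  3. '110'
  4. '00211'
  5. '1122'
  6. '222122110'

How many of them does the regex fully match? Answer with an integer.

1. '00111' → match
2. '0' → match
3. '110' → match
4. '00211' → no match
5. '1122' → no match
6. '222122110' → no match
Total matched: 3

3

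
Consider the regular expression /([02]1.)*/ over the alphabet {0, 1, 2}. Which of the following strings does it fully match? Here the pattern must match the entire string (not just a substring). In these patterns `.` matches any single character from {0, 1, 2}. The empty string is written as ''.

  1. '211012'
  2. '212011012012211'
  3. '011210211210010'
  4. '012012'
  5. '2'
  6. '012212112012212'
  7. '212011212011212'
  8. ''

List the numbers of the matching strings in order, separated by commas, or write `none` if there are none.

1 → match
2 → match
3 → match
4 → match
5 → no match
6 → no match
7 → match
8 → match

1, 2, 3, 4, 7, 8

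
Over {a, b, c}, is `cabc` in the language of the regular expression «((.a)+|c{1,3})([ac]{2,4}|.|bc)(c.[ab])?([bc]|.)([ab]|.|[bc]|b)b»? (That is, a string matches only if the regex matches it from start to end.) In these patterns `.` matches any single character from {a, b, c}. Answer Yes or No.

No

Every match must end with `b`, but `cabc` does not.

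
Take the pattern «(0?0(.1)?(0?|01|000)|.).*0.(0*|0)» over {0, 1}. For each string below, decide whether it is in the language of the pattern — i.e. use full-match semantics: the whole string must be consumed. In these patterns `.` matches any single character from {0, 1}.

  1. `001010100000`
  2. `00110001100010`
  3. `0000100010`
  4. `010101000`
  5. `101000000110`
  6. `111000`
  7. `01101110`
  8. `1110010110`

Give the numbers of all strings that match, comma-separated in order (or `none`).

1, 2, 3, 4, 6

1. `001010100000` → match
2 → match
3. `0000100010` → match
4. `010101000` → match
5. `101000000110` → no match
6. `111000` → match
7. `01101110` → no match
8. `1110010110` → no match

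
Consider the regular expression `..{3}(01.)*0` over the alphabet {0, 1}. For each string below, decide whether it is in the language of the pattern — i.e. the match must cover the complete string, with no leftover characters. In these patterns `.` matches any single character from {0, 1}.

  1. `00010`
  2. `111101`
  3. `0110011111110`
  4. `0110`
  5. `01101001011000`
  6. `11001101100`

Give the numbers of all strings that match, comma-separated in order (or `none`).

1

1 → match
2 → no match — must end with `0`
3 → no match
4 → no match
5 → no match
6 → no match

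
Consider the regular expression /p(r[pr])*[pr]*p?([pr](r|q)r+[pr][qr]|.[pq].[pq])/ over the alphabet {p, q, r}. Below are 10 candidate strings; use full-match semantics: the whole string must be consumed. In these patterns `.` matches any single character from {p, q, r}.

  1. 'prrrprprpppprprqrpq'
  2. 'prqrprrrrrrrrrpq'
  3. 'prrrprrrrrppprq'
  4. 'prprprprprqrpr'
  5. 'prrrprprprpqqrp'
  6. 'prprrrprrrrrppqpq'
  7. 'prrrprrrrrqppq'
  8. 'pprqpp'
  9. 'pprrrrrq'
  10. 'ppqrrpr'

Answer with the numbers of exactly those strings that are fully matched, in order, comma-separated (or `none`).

1 → match
2 → no match
3 → match
4 → match
5 → match
6 → match
7 → match
8 → match
9 → match
10 → match

1, 3, 4, 5, 6, 7, 8, 9, 10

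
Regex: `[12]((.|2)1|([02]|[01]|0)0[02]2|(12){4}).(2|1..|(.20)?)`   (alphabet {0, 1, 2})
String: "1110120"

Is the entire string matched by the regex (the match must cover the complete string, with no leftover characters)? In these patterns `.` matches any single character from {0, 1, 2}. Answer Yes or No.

Yes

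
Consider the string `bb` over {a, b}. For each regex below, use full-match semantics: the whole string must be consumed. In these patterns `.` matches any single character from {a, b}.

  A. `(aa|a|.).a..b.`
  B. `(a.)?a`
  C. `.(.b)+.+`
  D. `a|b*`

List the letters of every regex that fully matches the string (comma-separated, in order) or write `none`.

D

A → no match
B → no match — must end with `a`
C → no match
D → match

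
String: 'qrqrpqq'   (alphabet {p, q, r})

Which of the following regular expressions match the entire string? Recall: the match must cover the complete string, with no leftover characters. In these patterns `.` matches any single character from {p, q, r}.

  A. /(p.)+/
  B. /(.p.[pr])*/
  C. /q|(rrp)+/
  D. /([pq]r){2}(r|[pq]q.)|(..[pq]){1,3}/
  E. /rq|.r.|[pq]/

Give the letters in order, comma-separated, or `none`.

D

A → no match — must start with 'p'
B → no match
C → no match
D → match
E → no match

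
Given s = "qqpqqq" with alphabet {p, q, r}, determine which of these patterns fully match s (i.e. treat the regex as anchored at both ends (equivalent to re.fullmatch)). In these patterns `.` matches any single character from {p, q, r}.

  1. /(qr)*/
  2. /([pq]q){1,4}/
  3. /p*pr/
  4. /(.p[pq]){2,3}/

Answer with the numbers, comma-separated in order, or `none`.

2

1 → no match
2 → match
3 → no match — must end with "pr"
4 → no match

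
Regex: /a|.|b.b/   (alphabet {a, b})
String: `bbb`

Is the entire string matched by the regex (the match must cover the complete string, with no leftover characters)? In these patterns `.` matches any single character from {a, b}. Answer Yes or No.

Yes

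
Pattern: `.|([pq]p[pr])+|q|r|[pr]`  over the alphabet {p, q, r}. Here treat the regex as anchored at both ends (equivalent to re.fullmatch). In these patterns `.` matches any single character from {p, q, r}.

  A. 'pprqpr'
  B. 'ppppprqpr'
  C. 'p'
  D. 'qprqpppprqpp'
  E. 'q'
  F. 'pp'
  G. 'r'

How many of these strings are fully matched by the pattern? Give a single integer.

6

A → match
B → match
C → match
D → match
E → match
F → no match
G → match
Total matched: 6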